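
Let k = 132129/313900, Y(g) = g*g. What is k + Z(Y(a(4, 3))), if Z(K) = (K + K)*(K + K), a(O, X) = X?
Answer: 101835729/313900 ≈ 324.42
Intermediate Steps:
Y(g) = g²
Z(K) = 4*K² (Z(K) = (2*K)*(2*K) = 4*K²)
k = 132129/313900 (k = 132129*(1/313900) = 132129/313900 ≈ 0.42093)
k + Z(Y(a(4, 3))) = 132129/313900 + 4*(3²)² = 132129/313900 + 4*9² = 132129/313900 + 4*81 = 132129/313900 + 324 = 101835729/313900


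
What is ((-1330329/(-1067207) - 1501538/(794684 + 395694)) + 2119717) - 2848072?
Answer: -462643725097117667/635189867123 ≈ -7.2836e+5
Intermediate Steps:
((-1330329/(-1067207) - 1501538/(794684 + 395694)) + 2119717) - 2848072 = ((-1330329*(-1/1067207) - 1501538/1190378) + 2119717) - 2848072 = ((1330329/1067207 - 1501538*1/1190378) + 2119717) - 2848072 = ((1330329/1067207 - 750769/595189) + 2119717) - 2848072 = (-9428745002/635189867123 + 2119717) - 2848072 = 1346422750139619189/635189867123 - 2848072 = -462643725097117667/635189867123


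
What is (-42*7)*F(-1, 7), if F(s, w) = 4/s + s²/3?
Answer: 1078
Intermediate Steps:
F(s, w) = 4/s + s²/3 (F(s, w) = 4/s + s²*(⅓) = 4/s + s²/3)
(-42*7)*F(-1, 7) = (-42*7)*((⅓)*(12 + (-1)³)/(-1)) = -98*(-1)*(12 - 1) = -98*(-1)*11 = -294*(-11/3) = 1078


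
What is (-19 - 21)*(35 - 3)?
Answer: -1280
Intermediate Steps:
(-19 - 21)*(35 - 3) = -40*32 = -1280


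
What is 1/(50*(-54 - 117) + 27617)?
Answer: 1/19067 ≈ 5.2447e-5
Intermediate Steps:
1/(50*(-54 - 117) + 27617) = 1/(50*(-171) + 27617) = 1/(-8550 + 27617) = 1/19067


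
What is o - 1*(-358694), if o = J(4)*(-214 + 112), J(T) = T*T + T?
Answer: 356654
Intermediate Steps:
J(T) = T + T**2 (J(T) = T**2 + T = T + T**2)
o = -2040 (o = (4*(1 + 4))*(-214 + 112) = (4*5)*(-102) = 20*(-102) = -2040)
o - 1*(-358694) = -2040 - 1*(-358694) = -2040 + 358694 = 356654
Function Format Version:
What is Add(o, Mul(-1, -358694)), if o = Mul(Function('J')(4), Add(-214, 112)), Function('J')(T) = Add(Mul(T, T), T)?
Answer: 356654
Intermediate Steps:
Function('J')(T) = Add(T, Pow(T, 2)) (Function('J')(T) = Add(Pow(T, 2), T) = Add(T, Pow(T, 2)))
o = -2040 (o = Mul(Mul(4, Add(1, 4)), Add(-214, 112)) = Mul(Mul(4, 5), -102) = Mul(20, -102) = -2040)
Add(o, Mul(-1, -358694)) = Add(-2040, Mul(-1, -358694)) = Add(-2040, 358694) = 356654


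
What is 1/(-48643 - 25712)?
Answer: -1/74355 ≈ -1.3449e-5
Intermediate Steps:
1/(-48643 - 25712) = 1/(-74355) = -1/74355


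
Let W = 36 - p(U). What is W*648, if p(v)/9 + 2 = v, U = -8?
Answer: 81648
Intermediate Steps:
p(v) = -18 + 9*v
W = 126 (W = 36 - (-18 + 9*(-8)) = 36 - (-18 - 72) = 36 - 1*(-90) = 36 + 90 = 126)
W*648 = 126*648 = 81648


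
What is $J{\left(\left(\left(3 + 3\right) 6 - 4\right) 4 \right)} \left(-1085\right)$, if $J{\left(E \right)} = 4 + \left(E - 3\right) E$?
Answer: $-17364340$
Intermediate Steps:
$J{\left(E \right)} = 4 + E \left(-3 + E\right)$ ($J{\left(E \right)} = 4 + \left(-3 + E\right) E = 4 + E \left(-3 + E\right)$)
$J{\left(\left(\left(3 + 3\right) 6 - 4\right) 4 \right)} \left(-1085\right) = \left(4 + \left(\left(\left(3 + 3\right) 6 - 4\right) 4\right)^{2} - 3 \left(\left(3 + 3\right) 6 - 4\right) 4\right) \left(-1085\right) = \left(4 + \left(\left(6 \cdot 6 - 4\right) 4\right)^{2} - 3 \left(6 \cdot 6 - 4\right) 4\right) \left(-1085\right) = \left(4 + \left(\left(36 - 4\right) 4\right)^{2} - 3 \left(36 - 4\right) 4\right) \left(-1085\right) = \left(4 + \left(32 \cdot 4\right)^{2} - 3 \cdot 32 \cdot 4\right) \left(-1085\right) = \left(4 + 128^{2} - 384\right) \left(-1085\right) = \left(4 + 16384 - 384\right) \left(-1085\right) = 16004 \left(-1085\right) = -17364340$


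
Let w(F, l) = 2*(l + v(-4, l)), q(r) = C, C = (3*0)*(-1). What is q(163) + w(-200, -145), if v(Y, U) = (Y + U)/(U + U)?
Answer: -41901/145 ≈ -288.97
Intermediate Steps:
C = 0 (C = 0*(-1) = 0)
q(r) = 0
v(Y, U) = (U + Y)/(2*U) (v(Y, U) = (U + Y)/((2*U)) = (U + Y)*(1/(2*U)) = (U + Y)/(2*U))
w(F, l) = 2*l + (-4 + l)/l (w(F, l) = 2*(l + (l - 4)/(2*l)) = 2*(l + (-4 + l)/(2*l)) = 2*l + (-4 + l)/l)
q(163) + w(-200, -145) = 0 + (1 - 4/(-145) + 2*(-145)) = 0 + (1 - 4*(-1/145) - 290) = 0 + (1 + 4/145 - 290) = 0 - 41901/145 = -41901/145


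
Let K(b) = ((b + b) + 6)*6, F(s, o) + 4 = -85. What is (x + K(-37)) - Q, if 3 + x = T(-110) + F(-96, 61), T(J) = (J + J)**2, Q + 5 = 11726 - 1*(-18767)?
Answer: 17412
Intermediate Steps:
F(s, o) = -89 (F(s, o) = -4 - 85 = -89)
Q = 30488 (Q = -5 + (11726 - 1*(-18767)) = -5 + (11726 + 18767) = -5 + 30493 = 30488)
T(J) = 4*J**2 (T(J) = (2*J)**2 = 4*J**2)
x = 48308 (x = -3 + (4*(-110)**2 - 89) = -3 + (4*12100 - 89) = -3 + (48400 - 89) = -3 + 48311 = 48308)
K(b) = 36 + 12*b (K(b) = (2*b + 6)*6 = (6 + 2*b)*6 = 36 + 12*b)
(x + K(-37)) - Q = (48308 + (36 + 12*(-37))) - 1*30488 = (48308 + (36 - 444)) - 30488 = (48308 - 408) - 30488 = 47900 - 30488 = 17412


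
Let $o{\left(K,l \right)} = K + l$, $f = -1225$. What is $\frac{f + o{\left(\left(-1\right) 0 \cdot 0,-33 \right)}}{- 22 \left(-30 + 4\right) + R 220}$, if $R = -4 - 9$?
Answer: $\frac{629}{1144} \approx 0.54982$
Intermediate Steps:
$R = -13$ ($R = -4 - 9 = -13$)
$\frac{f + o{\left(\left(-1\right) 0 \cdot 0,-33 \right)}}{- 22 \left(-30 + 4\right) + R 220} = \frac{-1225 - \left(33 - \left(-1\right) 0 \cdot 0\right)}{- 22 \left(-30 + 4\right) - 2860} = \frac{-1225 + \left(0 \cdot 0 - 33\right)}{\left(-22\right) \left(-26\right) - 2860} = \frac{-1225 + \left(0 - 33\right)}{572 - 2860} = \frac{-1225 - 33}{-2288} = \left(-1258\right) \left(- \frac{1}{2288}\right) = \frac{629}{1144}$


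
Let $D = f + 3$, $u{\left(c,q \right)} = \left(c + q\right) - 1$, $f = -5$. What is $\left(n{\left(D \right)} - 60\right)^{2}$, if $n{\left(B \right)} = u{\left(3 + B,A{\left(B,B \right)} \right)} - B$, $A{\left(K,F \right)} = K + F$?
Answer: $3844$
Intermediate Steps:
$A{\left(K,F \right)} = F + K$
$u{\left(c,q \right)} = -1 + c + q$
$D = -2$ ($D = -5 + 3 = -2$)
$n{\left(B \right)} = 2 + 2 B$ ($n{\left(B \right)} = \left(-1 + \left(3 + B\right) + \left(B + B\right)\right) - B = \left(-1 + \left(3 + B\right) + 2 B\right) - B = \left(2 + 3 B\right) - B = 2 + 2 B$)
$\left(n{\left(D \right)} - 60\right)^{2} = \left(\left(2 + 2 \left(-2\right)\right) - 60\right)^{2} = \left(\left(2 - 4\right) - 60\right)^{2} = \left(-2 - 60\right)^{2} = \left(-62\right)^{2} = 3844$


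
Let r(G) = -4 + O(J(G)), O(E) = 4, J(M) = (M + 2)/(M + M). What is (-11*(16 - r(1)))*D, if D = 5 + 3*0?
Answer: -880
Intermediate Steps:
J(M) = (2 + M)/(2*M) (J(M) = (2 + M)/((2*M)) = (2 + M)*(1/(2*M)) = (2 + M)/(2*M))
r(G) = 0 (r(G) = -4 + 4 = 0)
D = 5 (D = 5 + 0 = 5)
(-11*(16 - r(1)))*D = -11*(16 - 1*0)*5 = -11*(16 + 0)*5 = -11*16*5 = -176*5 = -880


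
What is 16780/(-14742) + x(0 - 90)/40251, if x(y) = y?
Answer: -112789760/98896707 ≈ -1.1405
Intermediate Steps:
16780/(-14742) + x(0 - 90)/40251 = 16780/(-14742) + (0 - 90)/40251 = 16780*(-1/14742) - 90*1/40251 = -8390/7371 - 30/13417 = -112789760/98896707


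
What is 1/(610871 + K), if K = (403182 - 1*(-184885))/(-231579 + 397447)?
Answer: 165868/101324539095 ≈ 1.6370e-6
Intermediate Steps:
K = 588067/165868 (K = (403182 + 184885)/165868 = 588067*(1/165868) = 588067/165868 ≈ 3.5454)
1/(610871 + K) = 1/(610871 + 588067/165868) = 1/(101324539095/165868) = 165868/101324539095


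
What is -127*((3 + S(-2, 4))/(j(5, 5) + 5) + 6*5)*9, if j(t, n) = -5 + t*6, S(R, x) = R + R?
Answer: -342519/10 ≈ -34252.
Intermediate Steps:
S(R, x) = 2*R
j(t, n) = -5 + 6*t
-127*((3 + S(-2, 4))/(j(5, 5) + 5) + 6*5)*9 = -127*((3 + 2*(-2))/((-5 + 6*5) + 5) + 6*5)*9 = -127*((3 - 4)/((-5 + 30) + 5) + 30)*9 = -127*(-1/(25 + 5) + 30)*9 = -127*(-1/30 + 30)*9 = -114173*9/30 = -127*2697/10 = -342519/10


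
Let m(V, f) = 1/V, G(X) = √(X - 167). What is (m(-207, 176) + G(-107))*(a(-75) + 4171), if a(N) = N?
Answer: -4096/207 + 4096*I*√274 ≈ -19.787 + 67801.0*I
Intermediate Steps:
G(X) = √(-167 + X)
(m(-207, 176) + G(-107))*(a(-75) + 4171) = (1/(-207) + √(-167 - 107))*(-75 + 4171) = (-1/207 + √(-274))*4096 = (-1/207 + I*√274)*4096 = -4096/207 + 4096*I*√274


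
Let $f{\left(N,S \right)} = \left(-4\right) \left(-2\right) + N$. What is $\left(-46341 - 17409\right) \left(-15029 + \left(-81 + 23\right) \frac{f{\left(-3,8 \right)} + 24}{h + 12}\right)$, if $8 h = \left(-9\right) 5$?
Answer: $974918750$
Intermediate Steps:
$h = - \frac{45}{8}$ ($h = \frac{\left(-9\right) 5}{8} = \frac{1}{8} \left(-45\right) = - \frac{45}{8} \approx -5.625$)
$f{\left(N,S \right)} = 8 + N$
$\left(-46341 - 17409\right) \left(-15029 + \left(-81 + 23\right) \frac{f{\left(-3,8 \right)} + 24}{h + 12}\right) = \left(-46341 - 17409\right) \left(-15029 + \left(-81 + 23\right) \frac{\left(8 - 3\right) + 24}{- \frac{45}{8} + 12}\right) = - 63750 \left(-15029 - 58 \frac{5 + 24}{\frac{51}{8}}\right) = - 63750 \left(-15029 - 58 \cdot 29 \cdot \frac{8}{51}\right) = - 63750 \left(-15029 - \frac{13456}{51}\right) = \left(-63750\right) \left(- \frac{779935}{51}\right) = 974918750$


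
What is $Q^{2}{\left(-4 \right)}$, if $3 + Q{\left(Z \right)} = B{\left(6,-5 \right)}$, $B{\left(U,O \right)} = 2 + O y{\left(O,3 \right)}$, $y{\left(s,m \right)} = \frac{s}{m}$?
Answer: $\frac{484}{9} \approx 53.778$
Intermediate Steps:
$B{\left(U,O \right)} = 2 + \frac{O^{2}}{3}$ ($B{\left(U,O \right)} = 2 + O \frac{O}{3} = 2 + \frac{O^{2}}{3}$)
$Q{\left(Z \right)} = \frac{22}{3}$ ($Q{\left(Z \right)} = -3 + \left(2 + \frac{\left(-5\right)^{2}}{3}\right) = -3 + \left(2 + \frac{1}{3} \cdot 25\right) = -3 + \left(2 + \frac{25}{3}\right) = -3 + \frac{31}{3} = \frac{22}{3}$)
$Q^{2}{\left(-4 \right)} = \left(\frac{22}{3}\right)^{2} = \frac{484}{9}$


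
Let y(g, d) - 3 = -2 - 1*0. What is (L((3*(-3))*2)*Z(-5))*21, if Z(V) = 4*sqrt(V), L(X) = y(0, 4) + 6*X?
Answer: -8988*I*sqrt(5) ≈ -20098.0*I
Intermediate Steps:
y(g, d) = 1 (y(g, d) = 3 + (-2 - 1*0) = 3 + (-2 + 0) = 3 - 2 = 1)
L(X) = 1 + 6*X
(L((3*(-3))*2)*Z(-5))*21 = ((1 + 6*((3*(-3))*2))*(4*sqrt(-5)))*21 = ((1 + 6*(-9*2))*(4*(I*sqrt(5))))*21 = ((1 + 6*(-18))*(4*I*sqrt(5)))*21 = ((1 - 108)*(4*I*sqrt(5)))*21 = -428*I*sqrt(5)*21 = -8988*I*sqrt(5)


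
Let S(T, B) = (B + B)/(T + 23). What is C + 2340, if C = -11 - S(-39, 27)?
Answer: 18659/8 ≈ 2332.4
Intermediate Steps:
S(T, B) = 2*B/(23 + T) (S(T, B) = (2*B)/(23 + T) = 2*B/(23 + T))
C = -61/8 (C = -11 - 2*27/(23 - 39) = -11 - 2*27/(-16) = -11 - 2*27*(-1)/16 = -11 - 1*(-27/8) = -11 + 27/8 = -61/8 ≈ -7.6250)
C + 2340 = -61/8 + 2340 = 18659/8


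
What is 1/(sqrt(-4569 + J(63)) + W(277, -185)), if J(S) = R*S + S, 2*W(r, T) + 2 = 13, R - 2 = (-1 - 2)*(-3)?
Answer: 22/15373 - 4*I*sqrt(3813)/15373 ≈ 0.0014311 - 0.016067*I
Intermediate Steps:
R = 11 (R = 2 + (-1 - 2)*(-3) = 2 - 3*(-3) = 2 + 9 = 11)
W(r, T) = 11/2 (W(r, T) = -1 + (1/2)*13 = -1 + 13/2 = 11/2)
J(S) = 12*S (J(S) = 11*S + S = 12*S)
1/(sqrt(-4569 + J(63)) + W(277, -185)) = 1/(sqrt(-4569 + 12*63) + 11/2) = 1/(sqrt(-4569 + 756) + 11/2) = 1/(sqrt(-3813) + 11/2) = 1/(I*sqrt(3813) + 11/2) = 1/(11/2 + I*sqrt(3813))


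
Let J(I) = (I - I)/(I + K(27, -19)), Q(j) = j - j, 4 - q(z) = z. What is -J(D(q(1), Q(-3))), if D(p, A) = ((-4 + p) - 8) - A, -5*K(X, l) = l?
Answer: 0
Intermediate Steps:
q(z) = 4 - z
Q(j) = 0
K(X, l) = -l/5
D(p, A) = -12 + p - A (D(p, A) = (-12 + p) - A = -12 + p - A)
J(I) = 0 (J(I) = (I - I)/(I - 1/5*(-19)) = 0/(I + 19/5) = 0/(19/5 + I) = 0)
-J(D(q(1), Q(-3))) = -1*0 = 0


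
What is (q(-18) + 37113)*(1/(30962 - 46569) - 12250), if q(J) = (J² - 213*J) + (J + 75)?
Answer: -7901324717328/15607 ≈ -5.0627e+8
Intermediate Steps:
q(J) = 75 + J² - 212*J (q(J) = (J² - 213*J) + (75 + J) = 75 + J² - 212*J)
(q(-18) + 37113)*(1/(30962 - 46569) - 12250) = ((75 + (-18)² - 212*(-18)) + 37113)*(1/(30962 - 46569) - 12250) = ((75 + 324 + 3816) + 37113)*(1/(-15607) - 12250) = (4215 + 37113)*(-1/15607 - 12250) = 41328*(-191185751/15607) = -7901324717328/15607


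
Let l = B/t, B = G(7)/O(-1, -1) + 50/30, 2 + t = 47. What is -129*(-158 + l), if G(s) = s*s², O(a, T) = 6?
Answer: 1819201/90 ≈ 20213.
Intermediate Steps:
t = 45 (t = -2 + 47 = 45)
G(s) = s³
B = 353/6 (B = 7³/6 + 50/30 = 343*(⅙) + 50*(1/30) = 343/6 + 5/3 = 353/6 ≈ 58.833)
l = 353/270 (l = (353/6)/45 = (353/6)*(1/45) = 353/270 ≈ 1.3074)
-129*(-158 + l) = -129*(-158 + 353/270) = -129*(-42307/270) = 1819201/90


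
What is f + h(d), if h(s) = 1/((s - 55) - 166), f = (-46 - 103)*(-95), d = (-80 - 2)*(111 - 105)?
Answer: 10092514/713 ≈ 14155.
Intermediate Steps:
d = -492 (d = -82*6 = -492)
f = 14155 (f = -149*(-95) = 14155)
h(s) = 1/(-221 + s) (h(s) = 1/((-55 + s) - 166) = 1/(-221 + s))
f + h(d) = 14155 + 1/(-221 - 492) = 14155 + 1/(-713) = 14155 - 1/713 = 10092514/713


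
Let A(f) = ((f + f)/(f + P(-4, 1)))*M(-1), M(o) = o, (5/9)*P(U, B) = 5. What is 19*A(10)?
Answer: -20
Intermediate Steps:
P(U, B) = 9 (P(U, B) = (9/5)*5 = 9)
A(f) = -2*f/(9 + f) (A(f) = ((f + f)/(f + 9))*(-1) = ((2*f)/(9 + f))*(-1) = (2*f/(9 + f))*(-1) = -2*f/(9 + f))
19*A(10) = 19*(-2*10/(9 + 10)) = 19*(-2*10/19) = 19*(-2*10*1/19) = 19*(-20/19) = -20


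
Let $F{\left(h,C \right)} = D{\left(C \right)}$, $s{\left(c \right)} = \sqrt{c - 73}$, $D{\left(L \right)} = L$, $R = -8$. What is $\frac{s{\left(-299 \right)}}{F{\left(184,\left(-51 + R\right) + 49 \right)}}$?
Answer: $- \frac{i \sqrt{93}}{5} \approx - 1.9287 i$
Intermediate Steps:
$s{\left(c \right)} = \sqrt{-73 + c}$
$F{\left(h,C \right)} = C$
$\frac{s{\left(-299 \right)}}{F{\left(184,\left(-51 + R\right) + 49 \right)}} = \frac{\sqrt{-73 - 299}}{\left(-51 - 8\right) + 49} = \frac{\sqrt{-372}}{-59 + 49} = \frac{2 i \sqrt{93}}{-10} = 2 i \sqrt{93} \left(- \frac{1}{10}\right) = - \frac{i \sqrt{93}}{5}$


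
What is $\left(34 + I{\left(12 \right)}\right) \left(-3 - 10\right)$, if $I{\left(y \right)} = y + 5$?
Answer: $-663$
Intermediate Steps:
$I{\left(y \right)} = 5 + y$
$\left(34 + I{\left(12 \right)}\right) \left(-3 - 10\right) = \left(34 + \left(5 + 12\right)\right) \left(-3 - 10\right) = \left(34 + 17\right) \left(-3 - 10\right) = 51 \left(-13\right) = -663$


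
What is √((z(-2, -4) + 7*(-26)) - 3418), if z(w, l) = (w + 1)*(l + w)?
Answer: I*√3594 ≈ 59.95*I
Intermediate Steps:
z(w, l) = (1 + w)*(l + w)
√((z(-2, -4) + 7*(-26)) - 3418) = √(((-4 - 2 + (-2)² - 4*(-2)) + 7*(-26)) - 3418) = √(((-4 - 2 + 4 + 8) - 182) - 3418) = √((6 - 182) - 3418) = √(-176 - 3418) = √(-3594) = I*√3594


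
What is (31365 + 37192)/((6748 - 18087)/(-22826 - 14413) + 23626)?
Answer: 2552994123/879819953 ≈ 2.9017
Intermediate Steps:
(31365 + 37192)/((6748 - 18087)/(-22826 - 14413) + 23626) = 68557/(-11339/(-37239) + 23626) = 68557/(-11339*(-1/37239) + 23626) = 68557/(11339/37239 + 23626) = 68557/(879819953/37239) = 68557*(37239/879819953) = 2552994123/879819953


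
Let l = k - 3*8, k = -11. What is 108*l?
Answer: -3780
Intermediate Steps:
l = -35 (l = -11 - 3*8 = -11 - 24 = -35)
108*l = 108*(-35) = -3780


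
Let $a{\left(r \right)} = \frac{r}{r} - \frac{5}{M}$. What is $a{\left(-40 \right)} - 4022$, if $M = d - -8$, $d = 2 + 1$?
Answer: $- \frac{44236}{11} \approx -4021.5$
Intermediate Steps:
$d = 3$
$M = 11$ ($M = 3 - -8 = 3 + 8 = 11$)
$a{\left(r \right)} = \frac{6}{11}$ ($a{\left(r \right)} = \frac{r}{r} - \frac{5}{11} = 1 - \frac{5}{11} = \frac{6}{11}$)
$a{\left(-40 \right)} - 4022 = \frac{6}{11} - 4022 = - \frac{44236}{11}$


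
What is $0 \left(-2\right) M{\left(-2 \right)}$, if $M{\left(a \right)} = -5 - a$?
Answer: $0$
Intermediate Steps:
$0 \left(-2\right) M{\left(-2 \right)} = 0 \left(-2\right) \left(-5 - -2\right) = 0 \left(-5 + 2\right) = 0 \left(-3\right) = 0$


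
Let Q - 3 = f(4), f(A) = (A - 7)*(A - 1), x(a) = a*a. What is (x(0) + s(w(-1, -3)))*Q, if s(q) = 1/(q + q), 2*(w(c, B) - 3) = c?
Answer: -6/5 ≈ -1.2000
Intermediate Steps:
w(c, B) = 3 + c/2
x(a) = a²
s(q) = 1/(2*q)
f(A) = (-1 + A)*(-7 + A) (f(A) = (-7 + A)*(-1 + A) = (-1 + A)*(-7 + A))
Q = -6 (Q = 3 + (7 + 4² - 8*4) = 3 + (7 + 16 - 32) = 3 - 9 = -6)
(x(0) + s(w(-1, -3)))*Q = (0² + 1/(2*(3 + (½)*(-1))))*(-6) = (0 + 1/(2*(3 - ½)))*(-6) = (0 + 1/(2*(5/2)))*(-6) = (0 + (½)*(⅖))*(-6) = (0 + ⅕)*(-6) = (⅕)*(-6) = -6/5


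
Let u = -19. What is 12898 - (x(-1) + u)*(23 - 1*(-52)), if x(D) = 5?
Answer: 13948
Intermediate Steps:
12898 - (x(-1) + u)*(23 - 1*(-52)) = 12898 - (5 - 19)*(23 - 1*(-52)) = 12898 - (-14)*(23 + 52) = 12898 - (-14)*75 = 12898 - 1*(-1050) = 12898 + 1050 = 13948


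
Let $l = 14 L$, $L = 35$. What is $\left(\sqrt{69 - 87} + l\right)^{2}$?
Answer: $240082 + 2940 i \sqrt{2} \approx 2.4008 \cdot 10^{5} + 4157.8 i$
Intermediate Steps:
$l = 490$ ($l = 14 \cdot 35 = 490$)
$\left(\sqrt{69 - 87} + l\right)^{2} = \left(\sqrt{69 - 87} + 490\right)^{2} = \left(\sqrt{-18} + 490\right)^{2} = \left(3 i \sqrt{2} + 490\right)^{2} = \left(490 + 3 i \sqrt{2}\right)^{2}$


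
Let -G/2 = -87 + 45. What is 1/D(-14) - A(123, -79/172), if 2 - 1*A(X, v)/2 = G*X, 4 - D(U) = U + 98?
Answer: 1652799/80 ≈ 20660.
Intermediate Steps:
G = 84 (G = -2*(-87 + 45) = -2*(-42) = 84)
D(U) = -94 - U (D(U) = 4 - (U + 98) = 4 - (98 + U) = 4 + (-98 - U) = -94 - U)
A(X, v) = 4 - 168*X
1/D(-14) - A(123, -79/172) = 1/(-94 - 1*(-14)) - (4 - 168*123) = 1/(-94 + 14) - (4 - 20664) = 1/(-80) - 1*(-20660) = -1/80 + 20660 = 1652799/80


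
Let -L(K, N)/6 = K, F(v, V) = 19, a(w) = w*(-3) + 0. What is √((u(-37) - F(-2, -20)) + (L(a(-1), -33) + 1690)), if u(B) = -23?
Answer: √1630 ≈ 40.373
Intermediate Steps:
a(w) = -3*w (a(w) = -3*w + 0 = -3*w)
L(K, N) = -6*K
√((u(-37) - F(-2, -20)) + (L(a(-1), -33) + 1690)) = √((-23 - 1*19) + (-(-18)*(-1) + 1690)) = √((-23 - 19) + (-6*3 + 1690)) = √(-42 + (-18 + 1690)) = √(-42 + 1672) = √1630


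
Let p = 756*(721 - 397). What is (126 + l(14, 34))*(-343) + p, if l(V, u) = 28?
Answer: 192122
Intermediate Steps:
p = 244944 (p = 756*324 = 244944)
(126 + l(14, 34))*(-343) + p = (126 + 28)*(-343) + 244944 = 154*(-343) + 244944 = -52822 + 244944 = 192122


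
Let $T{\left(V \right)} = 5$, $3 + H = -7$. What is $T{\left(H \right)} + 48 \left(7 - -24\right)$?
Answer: $1493$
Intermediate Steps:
$H = -10$ ($H = -3 - 7 = -10$)
$T{\left(H \right)} + 48 \left(7 - -24\right) = 5 + 48 \left(7 - -24\right) = 5 + 48 \left(7 + 24\right) = 5 + 48 \cdot 31 = 5 + 1488 = 1493$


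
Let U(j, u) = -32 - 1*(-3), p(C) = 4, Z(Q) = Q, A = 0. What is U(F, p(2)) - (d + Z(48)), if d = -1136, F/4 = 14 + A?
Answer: 1059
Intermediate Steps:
F = 56 (F = 4*(14 + 0) = 4*14 = 56)
U(j, u) = -29 (U(j, u) = -32 + 3 = -29)
U(F, p(2)) - (d + Z(48)) = -29 - (-1136 + 48) = -29 - 1*(-1088) = -29 + 1088 = 1059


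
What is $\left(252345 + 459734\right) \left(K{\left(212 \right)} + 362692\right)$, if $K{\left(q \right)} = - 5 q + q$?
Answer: $257661513676$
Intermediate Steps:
$K{\left(q \right)} = - 4 q$
$\left(252345 + 459734\right) \left(K{\left(212 \right)} + 362692\right) = \left(252345 + 459734\right) \left(\left(-4\right) 212 + 362692\right) = 712079 \left(-848 + 362692\right) = 712079 \cdot 361844 = 257661513676$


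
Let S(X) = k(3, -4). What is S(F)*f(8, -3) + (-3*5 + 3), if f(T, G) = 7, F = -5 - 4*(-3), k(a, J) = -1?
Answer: -19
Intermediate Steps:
F = 7 (F = -5 + 12 = 7)
S(X) = -1
S(F)*f(8, -3) + (-3*5 + 3) = -1*7 + (-3*5 + 3) = -7 + (-15 + 3) = -7 - 12 = -19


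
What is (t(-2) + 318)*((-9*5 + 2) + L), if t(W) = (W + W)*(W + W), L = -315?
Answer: -119572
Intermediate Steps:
t(W) = 4*W² (t(W) = (2*W)*(2*W) = 4*W²)
(t(-2) + 318)*((-9*5 + 2) + L) = (4*(-2)² + 318)*((-9*5 + 2) - 315) = (4*4 + 318)*((-45 + 2) - 315) = (16 + 318)*(-43 - 315) = 334*(-358) = -119572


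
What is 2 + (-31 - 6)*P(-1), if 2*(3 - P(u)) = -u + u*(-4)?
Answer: -33/2 ≈ -16.500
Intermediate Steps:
P(u) = 3 + 5*u/2 (P(u) = 3 - (-u + u*(-4))/2 = 3 - (-u - 4*u)/2 = 3 - (-5)*u/2 = 3 + 5*u/2)
2 + (-31 - 6)*P(-1) = 2 + (-31 - 6)*(3 + (5/2)*(-1)) = 2 - 37*(3 - 5/2) = 2 - 37*1/2 = 2 - 37/2 = -33/2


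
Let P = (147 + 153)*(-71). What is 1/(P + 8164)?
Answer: -1/13136 ≈ -7.6127e-5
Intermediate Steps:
P = -21300 (P = 300*(-71) = -21300)
1/(P + 8164) = 1/(-21300 + 8164) = 1/(-13136) = -1/13136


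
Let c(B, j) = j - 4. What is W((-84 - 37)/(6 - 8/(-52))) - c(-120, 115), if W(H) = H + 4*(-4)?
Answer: -11733/80 ≈ -146.66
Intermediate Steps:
W(H) = -16 + H (W(H) = H - 16 = -16 + H)
c(B, j) = -4 + j
W((-84 - 37)/(6 - 8/(-52))) - c(-120, 115) = (-16 + (-84 - 37)/(6 - 8/(-52))) - (-4 + 115) = (-16 - 121/(6 - 8*(-1/52))) - 1*111 = (-16 - 121/(6 + 2/13)) - 111 = (-16 - 121/80/13) - 111 = (-16 - 121*13/80) - 111 = (-16 - 1573/80) - 111 = -2853/80 - 111 = -11733/80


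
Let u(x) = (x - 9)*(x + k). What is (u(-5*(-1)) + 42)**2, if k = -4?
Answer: 1444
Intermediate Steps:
u(x) = (-9 + x)*(-4 + x) (u(x) = (x - 9)*(x - 4) = (-9 + x)*(-4 + x))
(u(-5*(-1)) + 42)**2 = ((36 + (-5*(-1))**2 - (-65)*(-1)) + 42)**2 = ((36 + 5**2 - 13*5) + 42)**2 = ((36 + 25 - 65) + 42)**2 = (-4 + 42)**2 = 38**2 = 1444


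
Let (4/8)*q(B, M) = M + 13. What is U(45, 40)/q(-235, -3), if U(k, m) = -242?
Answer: -121/10 ≈ -12.100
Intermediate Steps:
q(B, M) = 26 + 2*M (q(B, M) = 2*(M + 13) = 2*(13 + M) = 26 + 2*M)
U(45, 40)/q(-235, -3) = -242/(26 + 2*(-3)) = -242/(26 - 6) = -242/20 = -242*1/20 = -121/10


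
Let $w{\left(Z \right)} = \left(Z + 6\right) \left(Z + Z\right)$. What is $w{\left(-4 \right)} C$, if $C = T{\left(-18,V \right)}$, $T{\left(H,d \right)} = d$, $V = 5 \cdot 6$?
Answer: $-480$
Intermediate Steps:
$V = 30$
$C = 30$
$w{\left(Z \right)} = 2 Z \left(6 + Z\right)$ ($w{\left(Z \right)} = \left(6 + Z\right) 2 Z = 2 Z \left(6 + Z\right)$)
$w{\left(-4 \right)} C = 2 \left(-4\right) \left(6 - 4\right) 30 = 2 \left(-4\right) 2 \cdot 30 = \left(-16\right) 30 = -480$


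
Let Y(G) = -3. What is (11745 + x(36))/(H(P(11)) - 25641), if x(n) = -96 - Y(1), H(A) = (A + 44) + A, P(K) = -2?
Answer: -11652/25601 ≈ -0.45514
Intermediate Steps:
H(A) = 44 + 2*A (H(A) = (44 + A) + A = 44 + 2*A)
x(n) = -93 (x(n) = -96 - 1*(-3) = -96 + 3 = -93)
(11745 + x(36))/(H(P(11)) - 25641) = (11745 - 93)/((44 + 2*(-2)) - 25641) = 11652/((44 - 4) - 25641) = 11652/(40 - 25641) = 11652/(-25601) = 11652*(-1/25601) = -11652/25601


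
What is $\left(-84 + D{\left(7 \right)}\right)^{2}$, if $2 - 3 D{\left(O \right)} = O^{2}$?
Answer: $\frac{89401}{9} \approx 9933.4$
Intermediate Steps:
$D{\left(O \right)} = \frac{2}{3} - \frac{O^{2}}{3}$
$\left(-84 + D{\left(7 \right)}\right)^{2} = \left(-84 + \left(\frac{2}{3} - \frac{7^{2}}{3}\right)\right)^{2} = \left(-84 + \left(\frac{2}{3} - \frac{49}{3}\right)\right)^{2} = \left(-84 - \frac{47}{3}\right)^{2} = \left(- \frac{299}{3}\right)^{2} = \frac{89401}{9}$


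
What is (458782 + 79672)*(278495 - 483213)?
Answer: -110231225972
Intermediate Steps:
(458782 + 79672)*(278495 - 483213) = 538454*(-204718) = -110231225972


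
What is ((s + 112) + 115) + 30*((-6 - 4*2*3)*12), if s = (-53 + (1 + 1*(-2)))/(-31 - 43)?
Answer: -391174/37 ≈ -10572.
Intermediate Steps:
s = 27/37 (s = (-53 + (1 - 2))/(-74) = (-53 - 1)*(-1/74) = -54*(-1/74) = 27/37 ≈ 0.72973)
((s + 112) + 115) + 30*((-6 - 4*2*3)*12) = ((27/37 + 112) + 115) + 30*((-6 - 4*2*3)*12) = (4171/37 + 115) + 30*((-6 - 8*3)*12) = 8426/37 + 30*((-6 - 24)*12) = 8426/37 + 30*(-30*12) = 8426/37 + 30*(-360) = 8426/37 - 10800 = -391174/37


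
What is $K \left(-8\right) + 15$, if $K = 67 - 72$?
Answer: $55$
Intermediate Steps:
$K = -5$ ($K = 67 - 72 = -5$)
$K \left(-8\right) + 15 = \left(-5\right) \left(-8\right) + 15 = 40 + 15 = 55$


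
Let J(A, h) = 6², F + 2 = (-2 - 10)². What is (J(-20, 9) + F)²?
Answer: 31684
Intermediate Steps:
F = 142 (F = -2 + (-2 - 10)² = -2 + (-12)² = -2 + 144 = 142)
J(A, h) = 36
(J(-20, 9) + F)² = (36 + 142)² = 178² = 31684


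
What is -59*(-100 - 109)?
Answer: 12331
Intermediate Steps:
-59*(-100 - 109) = -59*(-209) = 12331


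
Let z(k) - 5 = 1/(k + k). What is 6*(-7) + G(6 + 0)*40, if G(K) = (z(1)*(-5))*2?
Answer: -2242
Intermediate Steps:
z(k) = 5 + 1/(2*k) (z(k) = 5 + 1/(k + k) = 5 + 1/(2*k))
G(K) = -55 (G(K) = ((5 + (½)/1)*(-5))*2 = ((5 + (½)*1)*(-5))*2 = ((5 + ½)*(-5))*2 = ((11/2)*(-5))*2 = -55/2*2 = -55)
6*(-7) + G(6 + 0)*40 = 6*(-7) - 55*40 = -42 - 2200 = -2242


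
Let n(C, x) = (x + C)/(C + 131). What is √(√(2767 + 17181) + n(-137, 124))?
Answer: √(78 + 72*√4987)/6 ≈ 11.975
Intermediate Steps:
n(C, x) = (C + x)/(131 + C)
√(√(2767 + 17181) + n(-137, 124)) = √(√(2767 + 17181) + (-137 + 124)/(131 - 137)) = √(√19948 - 13/(-6)) = √(2*√4987 - ⅙*(-13)) = √(2*√4987 + 13/6) = √(13/6 + 2*√4987)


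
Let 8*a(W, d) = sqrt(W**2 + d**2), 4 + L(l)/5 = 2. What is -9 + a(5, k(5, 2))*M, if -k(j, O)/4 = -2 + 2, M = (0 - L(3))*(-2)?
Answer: -43/2 ≈ -21.500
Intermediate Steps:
L(l) = -10 (L(l) = -20 + 5*2 = -20 + 10 = -10)
M = -20 (M = (0 - 1*(-10))*(-2) = (0 + 10)*(-2) = 10*(-2) = -20)
k(j, O) = 0 (k(j, O) = -4*(-2 + 2) = -4*0 = 0)
a(W, d) = sqrt(W**2 + d**2)/8
-9 + a(5, k(5, 2))*M = -9 + (sqrt(5**2 + 0**2)/8)*(-20) = -9 + (sqrt(25 + 0)/8)*(-20) = -9 + (sqrt(25)/8)*(-20) = -9 + ((1/8)*5)*(-20) = -9 + (5/8)*(-20) = -9 - 25/2 = -43/2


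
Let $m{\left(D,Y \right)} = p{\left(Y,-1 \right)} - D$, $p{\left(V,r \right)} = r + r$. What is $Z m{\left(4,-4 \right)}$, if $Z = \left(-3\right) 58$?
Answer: $1044$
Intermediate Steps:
$p{\left(V,r \right)} = 2 r$
$Z = -174$
$m{\left(D,Y \right)} = -2 - D$ ($m{\left(D,Y \right)} = 2 \left(-1\right) - D = -2 - D$)
$Z m{\left(4,-4 \right)} = - 174 \left(-2 - 4\right) = \left(-174\right) \left(-6\right) = 1044$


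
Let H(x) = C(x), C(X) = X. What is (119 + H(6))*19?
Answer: 2375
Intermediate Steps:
H(x) = x
(119 + H(6))*19 = (119 + 6)*19 = 125*19 = 2375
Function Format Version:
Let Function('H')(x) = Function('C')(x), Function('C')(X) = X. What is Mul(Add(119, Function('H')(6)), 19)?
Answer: 2375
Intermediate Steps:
Function('H')(x) = x
Mul(Add(119, Function('H')(6)), 19) = Mul(Add(119, 6), 19) = Mul(125, 19) = 2375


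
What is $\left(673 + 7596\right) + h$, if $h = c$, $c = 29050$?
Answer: $37319$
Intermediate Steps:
$h = 29050$
$\left(673 + 7596\right) + h = \left(673 + 7596\right) + 29050 = 8269 + 29050 = 37319$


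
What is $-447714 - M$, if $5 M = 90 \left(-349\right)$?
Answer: $-441432$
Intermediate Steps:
$M = -6282$ ($M = \frac{90 \left(-349\right)}{5} = \frac{1}{5} \left(-31410\right) = -6282$)
$-447714 - M = -447714 - -6282 = -447714 + 6282 = -441432$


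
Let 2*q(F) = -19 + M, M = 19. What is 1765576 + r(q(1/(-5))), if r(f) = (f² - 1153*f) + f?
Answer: 1765576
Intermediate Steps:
q(F) = 0 (q(F) = (-19 + 19)/2 = (½)*0 = 0)
r(f) = f² - 1152*f
1765576 + r(q(1/(-5))) = 1765576 + 0*(-1152 + 0) = 1765576 + 0*(-1152) = 1765576 + 0 = 1765576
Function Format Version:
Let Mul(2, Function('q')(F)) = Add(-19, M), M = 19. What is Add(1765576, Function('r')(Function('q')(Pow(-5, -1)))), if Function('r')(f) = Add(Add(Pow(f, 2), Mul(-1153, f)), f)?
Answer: 1765576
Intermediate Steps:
Function('q')(F) = 0 (Function('q')(F) = Mul(Rational(1, 2), Add(-19, 19)) = Mul(Rational(1, 2), 0) = 0)
Function('r')(f) = Add(Pow(f, 2), Mul(-1152, f))
Add(1765576, Function('r')(Function('q')(Pow(-5, -1)))) = Add(1765576, Mul(0, Add(-1152, 0))) = Add(1765576, Mul(0, -1152)) = Add(1765576, 0) = 1765576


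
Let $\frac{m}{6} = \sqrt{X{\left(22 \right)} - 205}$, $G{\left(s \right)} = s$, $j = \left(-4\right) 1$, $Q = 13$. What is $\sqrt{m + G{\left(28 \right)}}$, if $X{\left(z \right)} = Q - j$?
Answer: $2 \sqrt{7 + 3 i \sqrt{47}} \approx 7.5797 + 5.4269 i$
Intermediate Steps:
$j = -4$
$X{\left(z \right)} = 17$ ($X{\left(z \right)} = 13 - -4 = 13 + 4 = 17$)
$m = 12 i \sqrt{47}$ ($m = 6 \sqrt{17 - 205} = 6 \sqrt{-188} = 6 \cdot 2 i \sqrt{47} = 12 i \sqrt{47} \approx 82.268 i$)
$\sqrt{m + G{\left(28 \right)}} = \sqrt{12 i \sqrt{47} + 28} = \sqrt{28 + 12 i \sqrt{47}}$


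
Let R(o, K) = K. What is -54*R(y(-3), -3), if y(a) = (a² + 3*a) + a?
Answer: 162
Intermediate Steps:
y(a) = a² + 4*a
-54*R(y(-3), -3) = -54*(-3) = 162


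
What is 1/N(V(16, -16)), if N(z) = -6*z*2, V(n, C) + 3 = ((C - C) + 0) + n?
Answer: -1/156 ≈ -0.0064103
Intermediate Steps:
V(n, C) = -3 + n (V(n, C) = -3 + (((C - C) + 0) + n) = -3 + ((0 + 0) + n) = -3 + (0 + n) = -3 + n)
N(z) = -12*z
1/N(V(16, -16)) = 1/(-12*(-3 + 16)) = 1/(-12*13) = 1/(-156) = -1/156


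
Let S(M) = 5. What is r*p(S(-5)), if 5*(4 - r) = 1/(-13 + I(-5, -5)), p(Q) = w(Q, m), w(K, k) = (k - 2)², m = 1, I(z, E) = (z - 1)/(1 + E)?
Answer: 462/115 ≈ 4.0174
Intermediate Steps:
I(z, E) = (-1 + z)/(1 + E)
w(K, k) = (-2 + k)²
p(Q) = 1 (p(Q) = (-2 + 1)² = (-1)² = 1)
r = 462/115 (r = 4 - 1/(5*(-13 + (-1 - 5)/(1 - 5))) = 4 - 1/(5*(-13 - 6/(-4))) = 4 - 1/(5*(-13 - ¼*(-6))) = 4 - 1/(5*(-13 + 3/2)) = 4 - 1/(5*(-23/2)) = 4 - ⅕*(-2/23) = 4 + 2/115 = 462/115 ≈ 4.0174)
r*p(S(-5)) = (462/115)*1 = 462/115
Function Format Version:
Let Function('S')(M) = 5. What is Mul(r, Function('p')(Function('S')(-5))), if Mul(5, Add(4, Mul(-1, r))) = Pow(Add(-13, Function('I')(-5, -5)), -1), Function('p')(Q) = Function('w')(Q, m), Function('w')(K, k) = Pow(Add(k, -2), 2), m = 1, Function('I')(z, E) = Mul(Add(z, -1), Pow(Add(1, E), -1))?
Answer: Rational(462, 115) ≈ 4.0174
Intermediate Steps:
Function('I')(z, E) = Mul(Pow(Add(1, E), -1), Add(-1, z)) (Function('I')(z, E) = Mul(Add(-1, z), Pow(Add(1, E), -1)) = Mul(Pow(Add(1, E), -1), Add(-1, z)))
Function('w')(K, k) = Pow(Add(-2, k), 2)
Function('p')(Q) = 1 (Function('p')(Q) = Pow(Add(-2, 1), 2) = Pow(-1, 2) = 1)
r = Rational(462, 115) (r = Add(4, Mul(Rational(-1, 5), Pow(Add(-13, Mul(Pow(Add(1, -5), -1), Add(-1, -5))), -1))) = Add(4, Mul(Rational(-1, 5), Pow(Add(-13, Mul(Pow(-4, -1), -6)), -1))) = Add(4, Mul(Rational(-1, 5), Pow(Add(-13, Mul(Rational(-1, 4), -6)), -1))) = Add(4, Mul(Rational(-1, 5), Pow(Add(-13, Rational(3, 2)), -1))) = Add(4, Mul(Rational(-1, 5), Pow(Rational(-23, 2), -1))) = Add(4, Mul(Rational(-1, 5), Rational(-2, 23))) = Add(4, Rational(2, 115)) = Rational(462, 115) ≈ 4.0174)
Mul(r, Function('p')(Function('S')(-5))) = Mul(Rational(462, 115), 1) = Rational(462, 115)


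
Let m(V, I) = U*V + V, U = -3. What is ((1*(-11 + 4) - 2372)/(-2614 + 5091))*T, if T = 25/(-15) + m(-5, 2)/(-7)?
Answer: 51545/17339 ≈ 2.9728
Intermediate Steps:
m(V, I) = -2*V (m(V, I) = -3*V + V = -2*V)
T = -65/21 (T = 25/(-15) - 2*(-5)/(-7) = 25*(-1/15) + 10*(-⅐) = -5/3 - 10/7 = -65/21 ≈ -3.0952)
((1*(-11 + 4) - 2372)/(-2614 + 5091))*T = ((1*(-11 + 4) - 2372)/(-2614 + 5091))*(-65/21) = ((1*(-7) - 2372)/2477)*(-65/21) = ((-7 - 2372)*(1/2477))*(-65/21) = -2379*1/2477*(-65/21) = -2379/2477*(-65/21) = 51545/17339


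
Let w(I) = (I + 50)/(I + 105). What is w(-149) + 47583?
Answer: 190341/4 ≈ 47585.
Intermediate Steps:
w(I) = (50 + I)/(105 + I)
w(-149) + 47583 = (50 - 149)/(105 - 149) + 47583 = -99/(-44) + 47583 = -1/44*(-99) + 47583 = 9/4 + 47583 = 190341/4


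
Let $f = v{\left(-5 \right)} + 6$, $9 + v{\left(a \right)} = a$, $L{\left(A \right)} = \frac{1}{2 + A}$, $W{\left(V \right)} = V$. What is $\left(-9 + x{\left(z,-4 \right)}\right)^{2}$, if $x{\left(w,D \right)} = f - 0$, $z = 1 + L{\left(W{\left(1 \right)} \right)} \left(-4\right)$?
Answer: $289$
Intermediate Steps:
$v{\left(a \right)} = -9 + a$
$z = - \frac{1}{3}$ ($z = 1 + \frac{1}{2 + 1} \left(-4\right) = 1 + \frac{1}{3} \left(-4\right) = 1 - \frac{4}{3} = - \frac{1}{3} \approx -0.33333$)
$f = -8$ ($f = \left(-9 - 5\right) + 6 = -14 + 6 = -8$)
$x{\left(w,D \right)} = -8$ ($x{\left(w,D \right)} = -8 - 0 = -8 + 0 = -8$)
$\left(-9 + x{\left(z,-4 \right)}\right)^{2} = \left(-9 - 8\right)^{2} = \left(-17\right)^{2} = 289$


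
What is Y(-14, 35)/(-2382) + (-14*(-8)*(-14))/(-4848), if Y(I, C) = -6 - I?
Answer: 12834/40097 ≈ 0.32007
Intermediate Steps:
Y(-14, 35)/(-2382) + (-14*(-8)*(-14))/(-4848) = (-6 - 1*(-14))/(-2382) + (-14*(-8)*(-14))/(-4848) = (-6 + 14)*(-1/2382) + (112*(-14))*(-1/4848) = 8*(-1/2382) - 1568*(-1/4848) = -4/1191 + 98/303 = 12834/40097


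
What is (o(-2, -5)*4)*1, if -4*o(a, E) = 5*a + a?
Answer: 12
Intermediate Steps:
o(a, E) = -3*a/2 (o(a, E) = -(5*a + a)/4 = -3*a/2)
(o(-2, -5)*4)*1 = (-3/2*(-2)*4)*1 = (3*4)*1 = 12*1 = 12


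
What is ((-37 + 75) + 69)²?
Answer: 11449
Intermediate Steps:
((-37 + 75) + 69)² = (38 + 69)² = 107² = 11449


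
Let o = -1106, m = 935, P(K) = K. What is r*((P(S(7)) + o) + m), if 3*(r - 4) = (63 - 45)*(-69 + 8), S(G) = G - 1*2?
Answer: 60092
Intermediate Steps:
S(G) = -2 + G (S(G) = G - 2 = -2 + G)
r = -362 (r = 4 + ((63 - 45)*(-69 + 8))/3 = 4 + (18*(-61))/3 = 4 + (⅓)*(-1098) = 4 - 366 = -362)
r*((P(S(7)) + o) + m) = -362*(((-2 + 7) - 1106) + 935) = -362*((5 - 1106) + 935) = -362*(-1101 + 935) = -362*(-166) = 60092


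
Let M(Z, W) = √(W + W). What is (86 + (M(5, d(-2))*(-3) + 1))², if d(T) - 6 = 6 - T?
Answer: 7821 - 1044*√7 ≈ 5058.8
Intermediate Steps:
d(T) = 12 - T (d(T) = 6 + (6 - T) = 12 - T)
M(Z, W) = √2*√W (M(Z, W) = √(2*W) = √2*√W)
(86 + (M(5, d(-2))*(-3) + 1))² = (86 + ((√2*√(12 - 1*(-2)))*(-3) + 1))² = (86 + ((√2*√(12 + 2))*(-3) + 1))² = (86 + ((√2*√14)*(-3) + 1))² = (86 + ((2*√7)*(-3) + 1))² = (86 + (-6*√7 + 1))² = (86 + (1 - 6*√7))² = (87 - 6*√7)²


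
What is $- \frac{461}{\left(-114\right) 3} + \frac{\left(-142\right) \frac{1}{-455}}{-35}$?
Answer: $\frac{7292861}{5446350} \approx 1.339$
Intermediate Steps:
$- \frac{461}{\left(-114\right) 3} + \frac{\left(-142\right) \frac{1}{-455}}{-35} = - \frac{461}{-342} + \left(-142\right) \left(- \frac{1}{455}\right) \left(- \frac{1}{35}\right) = \left(-461\right) \left(- \frac{1}{342}\right) + \frac{142}{455} \left(- \frac{1}{35}\right) = \frac{461}{342} - \frac{142}{15925} = \frac{7292861}{5446350}$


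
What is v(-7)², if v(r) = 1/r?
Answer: 1/49 ≈ 0.020408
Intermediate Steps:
v(r) = 1/r
v(-7)² = (1/(-7))² = (-⅐)² = 1/49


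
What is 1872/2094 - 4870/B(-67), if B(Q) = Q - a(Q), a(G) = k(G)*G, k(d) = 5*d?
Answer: 4361687/3928344 ≈ 1.1103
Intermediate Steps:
a(G) = 5*G**2 (a(G) = (5*G)*G = 5*G**2)
B(Q) = Q - 5*Q**2
1872/2094 - 4870/B(-67) = 1872/2094 - 4870*(-1/(67*(1 - 5*(-67)))) = 1872*(1/2094) - 4870*(-1/(67*(1 + 335))) = 312/349 - 4870/((-67*336)) = 312/349 - 4870/(-22512) = 312/349 - 4870*(-1/22512) = 312/349 + 2435/11256 = 4361687/3928344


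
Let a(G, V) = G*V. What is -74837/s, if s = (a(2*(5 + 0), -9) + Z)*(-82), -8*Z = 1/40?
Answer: -11973920/1180841 ≈ -10.140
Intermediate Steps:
Z = -1/320 (Z = -⅛/40 = -⅛*1/40 = -1/320 ≈ -0.0031250)
s = 1180841/160 (s = ((2*(5 + 0))*(-9) - 1/320)*(-82) = ((2*5)*(-9) - 1/320)*(-82) = (10*(-9) - 1/320)*(-82) = (-90 - 1/320)*(-82) = -28801/320*(-82) = 1180841/160 ≈ 7380.3)
-74837/s = -74837/1180841/160 = -74837*160/1180841 = -11973920/1180841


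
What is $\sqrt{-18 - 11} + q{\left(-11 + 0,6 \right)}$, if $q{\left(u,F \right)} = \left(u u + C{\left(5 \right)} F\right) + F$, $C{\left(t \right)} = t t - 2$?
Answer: $265 + i \sqrt{29} \approx 265.0 + 5.3852 i$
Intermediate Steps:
$C{\left(t \right)} = -2 + t^{2}$ ($C{\left(t \right)} = t^{2} - 2 = -2 + t^{2}$)
$q{\left(u,F \right)} = u^{2} + 24 F$ ($q{\left(u,F \right)} = \left(u u + \left(-2 + 5^{2}\right) F\right) + F = \left(u^{2} + \left(-2 + 25\right) F\right) + F = \left(u^{2} + 23 F\right) + F = u^{2} + 24 F$)
$\sqrt{-18 - 11} + q{\left(-11 + 0,6 \right)} = \sqrt{-18 - 11} + \left(\left(-11 + 0\right)^{2} + 24 \cdot 6\right) = \sqrt{-29} + \left(\left(-11\right)^{2} + 144\right) = i \sqrt{29} + \left(121 + 144\right) = i \sqrt{29} + 265 = 265 + i \sqrt{29}$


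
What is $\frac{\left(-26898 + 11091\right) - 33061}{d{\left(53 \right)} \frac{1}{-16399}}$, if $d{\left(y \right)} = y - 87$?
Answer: $- \frac{400693166}{17} \approx -2.357 \cdot 10^{7}$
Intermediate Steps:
$d{\left(y \right)} = -87 + y$
$\frac{\left(-26898 + 11091\right) - 33061}{d{\left(53 \right)} \frac{1}{-16399}} = \frac{\left(-26898 + 11091\right) - 33061}{\left(-87 + 53\right) \frac{1}{-16399}} = \frac{-15807 - 33061}{\left(-34\right) \left(- \frac{1}{16399}\right)} = - \frac{48868}{\frac{34}{16399}} = \left(-48868\right) \frac{16399}{34} = - \frac{400693166}{17}$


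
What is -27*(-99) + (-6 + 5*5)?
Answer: 2692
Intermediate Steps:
-27*(-99) + (-6 + 5*5) = 2673 + (-6 + 25) = 2673 + 19 = 2692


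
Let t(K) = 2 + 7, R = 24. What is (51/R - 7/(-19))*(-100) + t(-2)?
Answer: -9133/38 ≈ -240.34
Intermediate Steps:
t(K) = 9
(51/R - 7/(-19))*(-100) + t(-2) = (51/24 - 7/(-19))*(-100) + 9 = (51*(1/24) - 7*(-1/19))*(-100) + 9 = (17/8 + 7/19)*(-100) + 9 = (379/152)*(-100) + 9 = -9475/38 + 9 = -9133/38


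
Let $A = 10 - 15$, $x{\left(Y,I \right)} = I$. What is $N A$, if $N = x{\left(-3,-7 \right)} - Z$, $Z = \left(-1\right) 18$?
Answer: $-55$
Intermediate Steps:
$Z = -18$
$A = -5$ ($A = 10 - 15 = -5$)
$N = 11$ ($N = -7 - -18 = -7 + 18 = 11$)
$N A = 11 \left(-5\right) = -55$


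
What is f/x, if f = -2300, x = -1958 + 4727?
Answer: -2300/2769 ≈ -0.83062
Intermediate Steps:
x = 2769
f/x = -2300/2769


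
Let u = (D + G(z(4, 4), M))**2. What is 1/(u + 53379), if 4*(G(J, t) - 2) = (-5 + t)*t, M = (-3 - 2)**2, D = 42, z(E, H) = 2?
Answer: 1/81940 ≈ 1.2204e-5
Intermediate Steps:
M = 25 (M = (-5)**2 = 25)
G(J, t) = 2 + t*(-5 + t)/4 (G(J, t) = 2 + ((-5 + t)*t)/4 = 2 + (t*(-5 + t))/4 = 2 + t*(-5 + t)/4)
u = 28561 (u = (42 + (2 - 5/4*25 + (1/4)*25**2))**2 = (42 + (2 - 125/4 + (1/4)*625))**2 = (42 + (2 - 125/4 + 625/4))**2 = (42 + 127)**2 = 169**2 = 28561)
1/(u + 53379) = 1/(28561 + 53379) = 1/81940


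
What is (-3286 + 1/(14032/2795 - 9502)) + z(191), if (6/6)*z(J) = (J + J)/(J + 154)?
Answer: -30082063366979/9157700010 ≈ -3284.9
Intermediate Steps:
z(J) = 2*J/(154 + J) (z(J) = (J + J)/(J + 154) = (2*J)/(154 + J) = 2*J/(154 + J))
(-3286 + 1/(14032/2795 - 9502)) + z(191) = (-3286 + 1/(14032/2795 - 9502)) + 2*191/(154 + 191) = (-3286 + 1/(14032*(1/2795) - 9502)) + 2*191/345 = (-3286 + 1/(14032/2795 - 9502)) + 2*191*(1/345) = (-3286 + 1/(-26544058/2795)) + 382/345 = (-3286 - 2795/26544058) + 382/345 = -87223777383/26544058 + 382/345 = -30082063366979/9157700010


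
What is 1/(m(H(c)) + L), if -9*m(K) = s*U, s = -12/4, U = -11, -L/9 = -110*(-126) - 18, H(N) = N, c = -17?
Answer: -3/373745 ≈ -8.0269e-6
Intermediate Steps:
L = -124578 (L = -9*(-110*(-126) - 18) = -9*(13860 - 18) = -9*13842 = -124578)
s = -3 (s = -12*¼ = -3)
m(K) = -11/3 (m(K) = -(-1)*(-11)/3 = -⅑*33 = -11/3)
1/(m(H(c)) + L) = 1/(-11/3 - 124578) = 1/(-373745/3) = -3/373745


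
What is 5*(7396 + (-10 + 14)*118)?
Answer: 39340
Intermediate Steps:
5*(7396 + (-10 + 14)*118) = 5*(7396 + 4*118) = 5*(7396 + 472) = 5*7868 = 39340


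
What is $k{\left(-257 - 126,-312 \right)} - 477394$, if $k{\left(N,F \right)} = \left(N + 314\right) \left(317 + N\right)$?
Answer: $-472840$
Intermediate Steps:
$k{\left(N,F \right)} = \left(314 + N\right) \left(317 + N\right)$
$k{\left(-257 - 126,-312 \right)} - 477394 = \left(99538 + \left(-257 - 126\right)^{2} + 631 \left(-257 - 126\right)\right) - 477394 = \left(99538 + \left(-383\right)^{2} + 631 \left(-383\right)\right) - 477394 = \left(99538 + 146689 - 241673\right) - 477394 = 4554 - 477394 = -472840$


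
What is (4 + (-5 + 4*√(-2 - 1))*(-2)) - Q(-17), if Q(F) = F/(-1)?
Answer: -3 - 8*I*√3 ≈ -3.0 - 13.856*I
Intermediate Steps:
Q(F) = -F (Q(F) = F*(-1) = -F)
(4 + (-5 + 4*√(-2 - 1))*(-2)) - Q(-17) = (4 + (-5 + 4*√(-2 - 1))*(-2)) - (-1)*(-17) = (4 + (-5 + 4*√(-3))*(-2)) - 1*17 = (4 + (-5 + 4*(I*√3))*(-2)) - 17 = (4 + (-5 + 4*I*√3)*(-2)) - 17 = (4 + (10 - 8*I*√3)) - 17 = (14 - 8*I*√3) - 17 = -3 - 8*I*√3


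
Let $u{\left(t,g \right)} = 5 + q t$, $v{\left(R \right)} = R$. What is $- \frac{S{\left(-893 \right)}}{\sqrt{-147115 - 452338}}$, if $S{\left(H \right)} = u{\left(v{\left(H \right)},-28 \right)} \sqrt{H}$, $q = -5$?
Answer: $- \frac{4470 \sqrt{535311529}}{599453} \approx -172.53$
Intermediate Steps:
$u{\left(t,g \right)} = 5 - 5 t$
$S{\left(H \right)} = \sqrt{H} \left(5 - 5 H\right)$ ($S{\left(H \right)} = \left(5 - 5 H\right) \sqrt{H} = \sqrt{H} \left(5 - 5 H\right)$)
$- \frac{S{\left(-893 \right)}}{\sqrt{-147115 - 452338}} = - \frac{5 \sqrt{-893} \left(1 - -893\right)}{\sqrt{-147115 - 452338}} = - \frac{5 i \sqrt{893} \left(1 + 893\right)}{\sqrt{-599453}} = - \frac{5 i \sqrt{893} \cdot 894}{i \sqrt{599453}} = - 4470 i \sqrt{893} \left(- \frac{i \sqrt{599453}}{599453}\right) = - \frac{4470 \sqrt{535311529}}{599453}$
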